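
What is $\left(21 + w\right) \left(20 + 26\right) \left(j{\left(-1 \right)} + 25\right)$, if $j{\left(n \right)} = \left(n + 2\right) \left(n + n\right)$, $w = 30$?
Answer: $53958$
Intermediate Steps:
$j{\left(n \right)} = 2 n \left(2 + n\right)$ ($j{\left(n \right)} = \left(2 + n\right) 2 n = 2 n \left(2 + n\right)$)
$\left(21 + w\right) \left(20 + 26\right) \left(j{\left(-1 \right)} + 25\right) = \left(21 + 30\right) \left(20 + 26\right) \left(2 \left(-1\right) \left(2 - 1\right) + 25\right) = 51 \cdot 46 \left(2 \left(-1\right) 1 + 25\right) = 51 \cdot 46 \left(-2 + 25\right) = 51 \cdot 46 \cdot 23 = 51 \cdot 1058 = 53958$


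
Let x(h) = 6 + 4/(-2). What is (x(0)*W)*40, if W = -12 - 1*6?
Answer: -2880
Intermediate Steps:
W = -18 (W = -12 - 6 = -18)
x(h) = 4 (x(h) = 6 + 4*(-½) = 6 - 2 = 4)
(x(0)*W)*40 = (4*(-18))*40 = -72*40 = -2880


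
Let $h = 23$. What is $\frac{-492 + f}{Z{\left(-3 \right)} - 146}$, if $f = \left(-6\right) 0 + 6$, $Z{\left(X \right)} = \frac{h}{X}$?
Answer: $\frac{1458}{461} \approx 3.1627$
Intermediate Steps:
$Z{\left(X \right)} = \frac{23}{X}$
$f = 6$ ($f = 0 + 6 = 6$)
$\frac{-492 + f}{Z{\left(-3 \right)} - 146} = \frac{-492 + 6}{\frac{23}{-3} - 146} = - \frac{486}{23 \left(- \frac{1}{3}\right) - 146} = - \frac{486}{- \frac{23}{3} - 146} = - \frac{486}{- \frac{461}{3}} = \left(-486\right) \left(- \frac{3}{461}\right) = \frac{1458}{461}$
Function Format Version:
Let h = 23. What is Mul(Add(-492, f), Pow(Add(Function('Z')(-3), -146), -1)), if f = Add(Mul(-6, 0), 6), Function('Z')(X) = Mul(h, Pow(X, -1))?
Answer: Rational(1458, 461) ≈ 3.1627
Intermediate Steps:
Function('Z')(X) = Mul(23, Pow(X, -1))
f = 6 (f = Add(0, 6) = 6)
Mul(Add(-492, f), Pow(Add(Function('Z')(-3), -146), -1)) = Mul(Add(-492, 6), Pow(Add(Mul(23, Pow(-3, -1)), -146), -1)) = Mul(-486, Pow(Add(Mul(23, Rational(-1, 3)), -146), -1)) = Mul(-486, Pow(Add(Rational(-23, 3), -146), -1)) = Mul(-486, Pow(Rational(-461, 3), -1)) = Mul(-486, Rational(-3, 461)) = Rational(1458, 461)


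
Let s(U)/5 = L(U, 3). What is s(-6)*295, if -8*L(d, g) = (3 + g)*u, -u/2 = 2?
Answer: 4425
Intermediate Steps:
u = -4 (u = -2*2 = -4)
L(d, g) = 3/2 + g/2 (L(d, g) = -(3 + g)*(-4)/8 = -(-12 - 4*g)/8 = 3/2 + g/2)
s(U) = 15 (s(U) = 5*(3/2 + (½)*3) = 5*(3/2 + 3/2) = 5*3 = 15)
s(-6)*295 = 15*295 = 4425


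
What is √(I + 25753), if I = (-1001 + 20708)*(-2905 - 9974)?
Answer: 10*I*√2537807 ≈ 15931.0*I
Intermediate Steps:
I = -253806453 (I = 19707*(-12879) = -253806453)
√(I + 25753) = √(-253806453 + 25753) = √(-253780700) = 10*I*√2537807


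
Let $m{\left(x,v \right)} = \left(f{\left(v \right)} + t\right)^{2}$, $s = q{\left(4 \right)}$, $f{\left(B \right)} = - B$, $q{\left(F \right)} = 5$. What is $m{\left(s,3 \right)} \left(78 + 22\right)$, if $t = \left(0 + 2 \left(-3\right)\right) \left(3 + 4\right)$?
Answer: $202500$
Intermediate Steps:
$s = 5$
$t = -42$ ($t = \left(0 - 6\right) 7 = \left(-6\right) 7 = -42$)
$m{\left(x,v \right)} = \left(-42 - v\right)^{2}$ ($m{\left(x,v \right)} = \left(- v - 42\right)^{2} = \left(-42 - v\right)^{2}$)
$m{\left(s,3 \right)} \left(78 + 22\right) = \left(42 + 3\right)^{2} \left(78 + 22\right) = 45^{2} \cdot 100 = 2025 \cdot 100 = 202500$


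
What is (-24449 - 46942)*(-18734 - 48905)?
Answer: 4828815849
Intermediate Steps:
(-24449 - 46942)*(-18734 - 48905) = -71391*(-67639) = 4828815849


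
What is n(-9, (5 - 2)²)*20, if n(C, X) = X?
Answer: 180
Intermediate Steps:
n(-9, (5 - 2)²)*20 = (5 - 2)²*20 = 3²*20 = 9*20 = 180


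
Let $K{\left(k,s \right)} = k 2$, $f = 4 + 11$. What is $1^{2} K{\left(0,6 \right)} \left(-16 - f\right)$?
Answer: $0$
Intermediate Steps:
$f = 15$
$K{\left(k,s \right)} = 2 k$
$1^{2} K{\left(0,6 \right)} \left(-16 - f\right) = 1^{2} \cdot 2 \cdot 0 \left(-16 - 15\right) = 1 \cdot 0 \left(-16 - 15\right) = 0 \left(-31\right) = 0$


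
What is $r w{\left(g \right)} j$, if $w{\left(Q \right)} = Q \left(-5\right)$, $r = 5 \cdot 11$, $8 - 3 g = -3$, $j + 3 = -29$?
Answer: $\frac{96800}{3} \approx 32267.0$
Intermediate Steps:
$j = -32$ ($j = -3 - 29 = -32$)
$g = \frac{11}{3}$ ($g = \frac{8}{3} - -1 = \frac{8}{3} + 1 = \frac{11}{3} \approx 3.6667$)
$r = 55$
$w{\left(Q \right)} = - 5 Q$
$r w{\left(g \right)} j = 55 \left(\left(-5\right) \frac{11}{3}\right) \left(-32\right) = 55 \left(- \frac{55}{3}\right) \left(-32\right) = \left(- \frac{3025}{3}\right) \left(-32\right) = \frac{96800}{3}$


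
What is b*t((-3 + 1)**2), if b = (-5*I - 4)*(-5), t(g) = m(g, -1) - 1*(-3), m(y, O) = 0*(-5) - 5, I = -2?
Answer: 60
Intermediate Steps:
m(y, O) = -5 (m(y, O) = 0 - 5 = -5)
t(g) = -2 (t(g) = -5 - 1*(-3) = -5 + 3 = -2)
b = -30 (b = (-5*(-2) - 4)*(-5) = (10 - 4)*(-5) = 6*(-5) = -30)
b*t((-3 + 1)**2) = -30*(-2) = 60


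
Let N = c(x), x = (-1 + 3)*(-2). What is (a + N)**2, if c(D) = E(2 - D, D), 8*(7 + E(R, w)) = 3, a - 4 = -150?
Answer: 1490841/64 ≈ 23294.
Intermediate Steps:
a = -146 (a = 4 - 150 = -146)
E(R, w) = -53/8 (E(R, w) = -7 + (1/8)*3 = -7 + 3/8 = -53/8)
x = -4 (x = 2*(-2) = -4)
c(D) = -53/8
N = -53/8 ≈ -6.6250
(a + N)**2 = (-146 - 53/8)**2 = (-1221/8)**2 = 1490841/64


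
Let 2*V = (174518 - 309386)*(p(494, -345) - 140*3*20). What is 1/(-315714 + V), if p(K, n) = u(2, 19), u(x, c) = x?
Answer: 1/565995018 ≈ 1.7668e-9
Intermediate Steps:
p(K, n) = 2
V = 566310732 (V = ((174518 - 309386)*(2 - 140*3*20))/2 = (-134868*(2 - 70*6*20))/2 = (-134868*(2 - 420*20))/2 = (-134868*(2 - 8400))/2 = (-134868*(-8398))/2 = (½)*1132621464 = 566310732)
1/(-315714 + V) = 1/(-315714 + 566310732) = 1/565995018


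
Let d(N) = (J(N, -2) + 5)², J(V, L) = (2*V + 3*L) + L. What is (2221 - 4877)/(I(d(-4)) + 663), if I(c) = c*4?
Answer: -2656/1147 ≈ -2.3156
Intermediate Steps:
J(V, L) = 2*V + 4*L
d(N) = (-3 + 2*N)² (d(N) = ((2*N + 4*(-2)) + 5)² = ((2*N - 8) + 5)² = ((-8 + 2*N) + 5)² = (-3 + 2*N)²)
I(c) = 4*c
(2221 - 4877)/(I(d(-4)) + 663) = (2221 - 4877)/(4*(-3 + 2*(-4))² + 663) = -2656/(4*(-3 - 8)² + 663) = -2656/(4*(-11)² + 663) = -2656/(4*121 + 663) = -2656/(484 + 663) = -2656/1147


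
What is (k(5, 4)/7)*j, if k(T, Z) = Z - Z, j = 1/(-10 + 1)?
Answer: 0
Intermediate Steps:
j = -⅑ (j = 1/(-9) = -⅑ ≈ -0.11111)
k(T, Z) = 0
(k(5, 4)/7)*j = (0/7)*(-⅑) = ((⅐)*0)*(-⅑) = 0*(-⅑) = 0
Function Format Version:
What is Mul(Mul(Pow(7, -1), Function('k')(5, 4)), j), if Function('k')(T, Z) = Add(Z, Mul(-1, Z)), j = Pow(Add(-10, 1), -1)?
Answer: 0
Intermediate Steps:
j = Rational(-1, 9) (j = Pow(-9, -1) = Rational(-1, 9) ≈ -0.11111)
Function('k')(T, Z) = 0
Mul(Mul(Pow(7, -1), Function('k')(5, 4)), j) = Mul(Mul(Pow(7, -1), 0), Rational(-1, 9)) = Mul(Mul(Rational(1, 7), 0), Rational(-1, 9)) = Mul(0, Rational(-1, 9)) = 0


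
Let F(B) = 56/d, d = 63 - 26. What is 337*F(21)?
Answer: 18872/37 ≈ 510.05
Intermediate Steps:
d = 37
F(B) = 56/37
337*F(21) = 337*(56/37) = 18872/37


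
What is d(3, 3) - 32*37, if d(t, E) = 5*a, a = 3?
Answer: -1169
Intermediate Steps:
d(t, E) = 15 (d(t, E) = 5*3 = 15)
d(3, 3) - 32*37 = 15 - 32*37 = 15 - 1184 = -1169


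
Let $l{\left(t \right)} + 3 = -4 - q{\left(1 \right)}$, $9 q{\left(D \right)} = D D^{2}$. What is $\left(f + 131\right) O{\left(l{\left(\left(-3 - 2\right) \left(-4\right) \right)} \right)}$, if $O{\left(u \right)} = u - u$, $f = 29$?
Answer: $0$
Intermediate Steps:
$q{\left(D \right)} = \frac{D^{3}}{9}$ ($q{\left(D \right)} = \frac{D D^{2}}{9} = \frac{D^{3}}{9}$)
$l{\left(t \right)} = - \frac{64}{9}$ ($l{\left(t \right)} = -3 - \left(4 + \frac{1^{3}}{9}\right) = -3 - \left(4 + \frac{1}{9} \cdot 1\right) = -3 - \frac{37}{9} = - \frac{64}{9}$)
$O{\left(u \right)} = 0$
$\left(f + 131\right) O{\left(l{\left(\left(-3 - 2\right) \left(-4\right) \right)} \right)} = \left(29 + 131\right) 0 = 160 \cdot 0 = 0$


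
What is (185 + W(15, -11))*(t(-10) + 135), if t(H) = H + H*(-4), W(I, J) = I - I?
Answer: 30525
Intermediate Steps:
W(I, J) = 0
t(H) = -3*H (t(H) = H - 4*H = -3*H)
(185 + W(15, -11))*(t(-10) + 135) = (185 + 0)*(-3*(-10) + 135) = 185*(30 + 135) = 185*165 = 30525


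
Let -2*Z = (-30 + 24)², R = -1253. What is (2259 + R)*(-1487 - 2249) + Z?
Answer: -3758434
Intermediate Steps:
Z = -18 (Z = -(-30 + 24)²/2 = -½*(-6)² = -½*36 = -18)
(2259 + R)*(-1487 - 2249) + Z = (2259 - 1253)*(-1487 - 2249) - 18 = 1006*(-3736) - 18 = -3758416 - 18 = -3758434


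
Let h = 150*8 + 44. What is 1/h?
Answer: 1/1244 ≈ 0.00080386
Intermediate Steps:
h = 1244 (h = 1200 + 44 = 1244)
1/h = 1/1244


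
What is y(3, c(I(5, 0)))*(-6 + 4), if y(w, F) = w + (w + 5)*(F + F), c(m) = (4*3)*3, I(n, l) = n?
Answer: -1158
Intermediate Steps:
c(m) = 36 (c(m) = 12*3 = 36)
y(w, F) = w + 2*F*(5 + w) (y(w, F) = w + (5 + w)*(2*F) = w + 2*F*(5 + w))
y(3, c(I(5, 0)))*(-6 + 4) = (3 + 10*36 + 2*36*3)*(-6 + 4) = (3 + 360 + 216)*(-2) = 579*(-2) = -1158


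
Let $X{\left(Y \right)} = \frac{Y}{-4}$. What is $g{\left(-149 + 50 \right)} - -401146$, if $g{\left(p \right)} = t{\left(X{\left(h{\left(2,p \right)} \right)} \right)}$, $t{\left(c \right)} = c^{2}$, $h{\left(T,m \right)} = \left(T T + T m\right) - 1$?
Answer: $\frac{6456361}{16} \approx 4.0352 \cdot 10^{5}$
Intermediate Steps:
$h{\left(T,m \right)} = -1 + T^{2} + T m$ ($h{\left(T,m \right)} = \left(T^{2} + T m\right) - 1 = -1 + T^{2} + T m$)
$X{\left(Y \right)} = - \frac{Y}{4}$ ($X{\left(Y \right)} = Y \left(- \frac{1}{4}\right) = - \frac{Y}{4}$)
$g{\left(p \right)} = \left(- \frac{3}{4} - \frac{p}{2}\right)^{2}$ ($g{\left(p \right)} = \left(- \frac{-1 + 2^{2} + 2 p}{4}\right)^{2} = \left(- \frac{-1 + 4 + 2 p}{4}\right)^{2} = \left(- \frac{3 + 2 p}{4}\right)^{2} = \left(- \frac{3}{4} - \frac{p}{2}\right)^{2}$)
$g{\left(-149 + 50 \right)} - -401146 = \frac{\left(3 + 2 \left(-149 + 50\right)\right)^{2}}{16} - -401146 = \frac{\left(3 + 2 \left(-99\right)\right)^{2}}{16} + 401146 = \frac{\left(3 - 198\right)^{2}}{16} + 401146 = \frac{\left(-195\right)^{2}}{16} + 401146 = \frac{1}{16} \cdot 38025 + 401146 = \frac{38025}{16} + 401146 = \frac{6456361}{16}$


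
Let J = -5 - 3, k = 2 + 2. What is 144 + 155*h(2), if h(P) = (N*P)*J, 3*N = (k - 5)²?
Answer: -2048/3 ≈ -682.67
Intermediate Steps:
k = 4
J = -8
N = ⅓ (N = (4 - 5)²/3 = (⅓)*(-1)² = (⅓)*1 = ⅓ ≈ 0.33333)
h(P) = -8*P/3 (h(P) = (P/3)*(-8) = -8*P/3)
144 + 155*h(2) = 144 + 155*(-8/3*2) = 144 + 155*(-16/3) = 144 - 2480/3 = -2048/3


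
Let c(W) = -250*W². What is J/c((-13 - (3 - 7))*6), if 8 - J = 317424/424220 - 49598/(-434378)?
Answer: -164406526931/16791770978955000 ≈ -9.7909e-6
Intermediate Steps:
J = 164406526931/23033979395 (J = 8 - (317424/424220 - 49598/(-434378)) = 8 - (317424*(1/424220) - 49598*(-1/434378)) = 8 - (79356/106055 + 24799/217189) = 8 - 1*19865308229/23033979395 = 8 - 19865308229/23033979395 = 164406526931/23033979395 ≈ 7.1376)
J/c((-13 - (3 - 7))*6) = 164406526931/(23033979395*((-250*36*(-13 - (3 - 7))²))) = 164406526931/(23033979395*((-250*36*(-13 - 1*(-4))²))) = 164406526931/(23033979395*((-250*36*(-13 + 4)²))) = 164406526931/(23033979395*((-250*(-9*6)²))) = 164406526931/(23033979395*((-250*(-54)²))) = 164406526931/(23033979395*((-250*2916))) = (164406526931/23033979395)/(-729000) = (164406526931/23033979395)*(-1/729000) = -164406526931/16791770978955000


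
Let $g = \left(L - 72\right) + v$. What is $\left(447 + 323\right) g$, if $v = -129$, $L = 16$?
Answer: $-142450$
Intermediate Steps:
$g = -185$ ($g = \left(16 - 72\right) - 129 = -56 - 129 = -185$)
$\left(447 + 323\right) g = \left(447 + 323\right) \left(-185\right) = 770 \left(-185\right) = -142450$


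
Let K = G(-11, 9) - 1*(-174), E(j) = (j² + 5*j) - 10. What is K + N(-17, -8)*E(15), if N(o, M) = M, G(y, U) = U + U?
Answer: -2128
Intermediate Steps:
G(y, U) = 2*U
E(j) = -10 + j² + 5*j
K = 192 (K = 2*9 - 1*(-174) = 18 + 174 = 192)
K + N(-17, -8)*E(15) = 192 - 8*(-10 + 15² + 5*15) = 192 - 8*(-10 + 225 + 75) = 192 - 8*290 = 192 - 2320 = -2128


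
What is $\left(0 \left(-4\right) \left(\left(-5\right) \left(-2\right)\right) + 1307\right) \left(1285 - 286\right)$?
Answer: $1305693$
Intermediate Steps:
$\left(0 \left(-4\right) \left(\left(-5\right) \left(-2\right)\right) + 1307\right) \left(1285 - 286\right) = \left(0 \cdot 10 + 1307\right) 999 = \left(0 + 1307\right) 999 = 1307 \cdot 999 = 1305693$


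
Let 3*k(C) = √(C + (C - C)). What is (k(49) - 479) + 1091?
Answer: 1843/3 ≈ 614.33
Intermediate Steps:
k(C) = √C/3 (k(C) = √(C + (C - C))/3 = √(C + 0)/3 = √C/3)
(k(49) - 479) + 1091 = (√49/3 - 479) + 1091 = ((⅓)*7 - 479) + 1091 = (7/3 - 479) + 1091 = -1430/3 + 1091 = 1843/3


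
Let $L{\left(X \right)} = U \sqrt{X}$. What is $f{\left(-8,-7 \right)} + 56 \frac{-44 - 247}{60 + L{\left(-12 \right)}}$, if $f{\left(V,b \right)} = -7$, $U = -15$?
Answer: $- \frac{811}{5} - \frac{388 i \sqrt{3}}{5} \approx -162.2 - 134.41 i$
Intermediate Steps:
$L{\left(X \right)} = - 15 \sqrt{X}$
$f{\left(-8,-7 \right)} + 56 \frac{-44 - 247}{60 + L{\left(-12 \right)}} = -7 + 56 \frac{-44 - 247}{60 - 15 \sqrt{-12}} = -7 + 56 \left(- \frac{291}{60 - 15 \cdot 2 i \sqrt{3}}\right) = -7 + 56 \left(- \frac{291}{60 - 30 i \sqrt{3}}\right) = -7 - \frac{16296}{60 - 30 i \sqrt{3}}$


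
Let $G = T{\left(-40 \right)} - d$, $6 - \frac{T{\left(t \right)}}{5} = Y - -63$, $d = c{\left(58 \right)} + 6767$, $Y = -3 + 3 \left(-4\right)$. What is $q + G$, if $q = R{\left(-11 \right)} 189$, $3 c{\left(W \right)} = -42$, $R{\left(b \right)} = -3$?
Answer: $-7530$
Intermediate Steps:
$c{\left(W \right)} = -14$ ($c{\left(W \right)} = \frac{1}{3} \left(-42\right) = -14$)
$Y = -15$ ($Y = -3 - 12 = -15$)
$d = 6753$ ($d = -14 + 6767 = 6753$)
$T{\left(t \right)} = -210$ ($T{\left(t \right)} = 30 - 5 \left(-15 - -63\right) = 30 - 5 \left(-15 + 63\right) = 30 - 240 = -210$)
$q = -567$ ($q = \left(-3\right) 189 = -567$)
$G = -6963$ ($G = -210 - 6753 = -6963$)
$q + G = -567 - 6963 = -7530$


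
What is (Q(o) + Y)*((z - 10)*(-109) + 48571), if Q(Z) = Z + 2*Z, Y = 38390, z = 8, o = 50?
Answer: 1880328060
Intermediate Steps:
Q(Z) = 3*Z
(Q(o) + Y)*((z - 10)*(-109) + 48571) = (3*50 + 38390)*((8 - 10)*(-109) + 48571) = (150 + 38390)*(-2*(-109) + 48571) = 38540*(218 + 48571) = 38540*48789 = 1880328060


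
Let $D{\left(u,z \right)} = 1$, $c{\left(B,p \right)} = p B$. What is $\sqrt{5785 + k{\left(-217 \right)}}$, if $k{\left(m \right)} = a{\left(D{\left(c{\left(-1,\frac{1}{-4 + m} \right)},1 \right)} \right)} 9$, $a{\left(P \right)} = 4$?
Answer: $\sqrt{5821} \approx 76.295$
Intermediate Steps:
$c{\left(B,p \right)} = B p$
$k{\left(m \right)} = 36$ ($k{\left(m \right)} = 4 \cdot 9 = 36$)
$\sqrt{5785 + k{\left(-217 \right)}} = \sqrt{5785 + 36} = \sqrt{5821}$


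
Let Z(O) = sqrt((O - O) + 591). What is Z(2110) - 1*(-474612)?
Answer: 474612 + sqrt(591) ≈ 4.7464e+5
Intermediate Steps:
Z(O) = sqrt(591) (Z(O) = sqrt(0 + 591) = sqrt(591))
Z(2110) - 1*(-474612) = sqrt(591) - 1*(-474612) = sqrt(591) + 474612 = 474612 + sqrt(591)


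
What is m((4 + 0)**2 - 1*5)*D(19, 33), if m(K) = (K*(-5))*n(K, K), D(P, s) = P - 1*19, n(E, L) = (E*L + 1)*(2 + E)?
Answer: 0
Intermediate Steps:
n(E, L) = (1 + E*L)*(2 + E)
D(P, s) = -19 + P (D(P, s) = P - 19 = -19 + P)
m(K) = -5*K*(2 + K + K**3 + 2*K**2) (m(K) = (K*(-5))*(2 + K + K*K**2 + 2*K*K) = (-5*K)*(2 + K + K**3 + 2*K**2) = -5*K*(2 + K + K**3 + 2*K**2))
m((4 + 0)**2 - 1*5)*D(19, 33) = (-5*((4 + 0)**2 - 1*5)*(2 + ((4 + 0)**2 - 1*5) + ((4 + 0)**2 - 1*5)**3 + 2*((4 + 0)**2 - 1*5)**2))*(-19 + 19) = -5*(4**2 - 5)*(2 + (4**2 - 5) + (4**2 - 5)**3 + 2*(4**2 - 5)**2)*0 = -5*(16 - 5)*(2 + (16 - 5) + (16 - 5)**3 + 2*(16 - 5)**2)*0 = -5*11*(2 + 11 + 11**3 + 2*11**2)*0 = -5*11*(2 + 11 + 1331 + 2*121)*0 = -5*11*(2 + 11 + 1331 + 242)*0 = -5*11*1586*0 = -87230*0 = 0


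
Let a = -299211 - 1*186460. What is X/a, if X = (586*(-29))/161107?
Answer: 16994/78244997797 ≈ 2.1719e-7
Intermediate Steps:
a = -485671 (a = -299211 - 186460 = -485671)
X = -16994/161107 (X = -16994*1/161107 = -16994/161107 ≈ -0.10548)
X/a = -16994/161107/(-485671) = -16994/161107*(-1/485671) = 16994/78244997797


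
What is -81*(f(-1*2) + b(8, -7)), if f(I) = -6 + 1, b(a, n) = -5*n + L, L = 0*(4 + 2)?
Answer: -2430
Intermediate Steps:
L = 0 (L = 0*6 = 0)
b(a, n) = -5*n (b(a, n) = -5*n + 0 = -5*n)
f(I) = -5
-81*(f(-1*2) + b(8, -7)) = -81*(-5 - 5*(-7)) = -81*(-5 + 35) = -81*30 = -2430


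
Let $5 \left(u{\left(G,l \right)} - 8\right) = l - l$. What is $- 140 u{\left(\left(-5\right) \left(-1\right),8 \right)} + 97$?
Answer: $-1023$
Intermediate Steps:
$u{\left(G,l \right)} = 8$ ($u{\left(G,l \right)} = 8 + \frac{l - l}{5} = 8 + \frac{1}{5} \cdot 0 = 8 + 0 = 8$)
$- 140 u{\left(\left(-5\right) \left(-1\right),8 \right)} + 97 = \left(-140\right) 8 + 97 = -1120 + 97 = -1023$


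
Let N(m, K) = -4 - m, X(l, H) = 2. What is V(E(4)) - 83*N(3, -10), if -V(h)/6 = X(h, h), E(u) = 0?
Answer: 569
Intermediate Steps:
V(h) = -12 (V(h) = -6*2 = -12)
V(E(4)) - 83*N(3, -10) = -12 - 83*(-4 - 1*3) = -12 - 83*(-4 - 3) = -12 - 83*(-7) = -12 + 581 = 569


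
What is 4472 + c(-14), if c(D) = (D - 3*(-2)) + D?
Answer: 4450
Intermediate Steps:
c(D) = 6 + 2*D (c(D) = (D + 6) + D = (6 + D) + D = 6 + 2*D)
4472 + c(-14) = 4472 + (6 + 2*(-14)) = 4472 + (6 - 28) = 4472 - 22 = 4450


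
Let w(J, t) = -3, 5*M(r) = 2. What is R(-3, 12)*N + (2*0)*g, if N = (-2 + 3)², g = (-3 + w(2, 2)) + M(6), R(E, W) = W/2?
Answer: 6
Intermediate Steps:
M(r) = ⅖ (M(r) = (⅕)*2 = ⅖)
R(E, W) = W/2 (R(E, W) = W*(½) = W/2)
g = -28/5 (g = (-3 - 3) + ⅖ = -6 + ⅖ = -28/5 ≈ -5.6000)
N = 1 (N = 1² = 1)
R(-3, 12)*N + (2*0)*g = ((½)*12)*1 + (2*0)*(-28/5) = 6*1 + 0*(-28/5) = 6 + 0 = 6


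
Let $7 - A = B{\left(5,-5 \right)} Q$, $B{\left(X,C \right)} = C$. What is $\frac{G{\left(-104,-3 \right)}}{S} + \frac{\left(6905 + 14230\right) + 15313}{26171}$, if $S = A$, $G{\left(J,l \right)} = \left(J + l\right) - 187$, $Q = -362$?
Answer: $\frac{24470006}{15728771} \approx 1.5557$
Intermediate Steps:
$G{\left(J,l \right)} = -187 + J + l$
$A = -1803$ ($A = 7 - \left(-5\right) \left(-362\right) = 7 - 1810 = -1803$)
$S = -1803$
$\frac{G{\left(-104,-3 \right)}}{S} + \frac{\left(6905 + 14230\right) + 15313}{26171} = \frac{-187 - 104 - 3}{-1803} + \frac{\left(6905 + 14230\right) + 15313}{26171} = \left(-294\right) \left(- \frac{1}{1803}\right) + \left(21135 + 15313\right) \frac{1}{26171} = \frac{98}{601} + 36448 \cdot \frac{1}{26171} = \frac{98}{601} + \frac{36448}{26171} = \frac{24470006}{15728771}$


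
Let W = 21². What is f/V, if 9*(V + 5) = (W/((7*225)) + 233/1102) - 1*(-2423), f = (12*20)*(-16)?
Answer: -952128000/65527439 ≈ -14.530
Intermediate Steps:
W = 441
f = -3840 (f = 240*(-16) = -3840)
V = 65527439/247950 (V = -5 + ((441/((7*225)) + 233/1102) - 1*(-2423))/9 = -5 + ((441/1575 + 233*(1/1102)) + 2423)/9 = -5 + ((441*(1/1575) + 233/1102) + 2423)/9 = -5 + ((7/25 + 233/1102) + 2423)/9 = -5 + (13539/27550 + 2423)/9 = -5 + (⅑)*(66767189/27550) = -5 + 66767189/247950 = 65527439/247950 ≈ 264.28)
f/V = -3840/65527439/247950 = -3840*247950/65527439 = -952128000/65527439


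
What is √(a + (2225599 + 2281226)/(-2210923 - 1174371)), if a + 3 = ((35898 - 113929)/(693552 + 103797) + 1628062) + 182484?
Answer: √13191621797479830636334535492514/2699260785606 ≈ 1345.6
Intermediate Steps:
a = 1443634572476/797349 (a = -3 + (((35898 - 113929)/(693552 + 103797) + 1628062) + 182484) = -3 + ((-78031/797349 + 1628062) + 182484) = -3 + (1298133529607/797349 + 182484) = -3 + 1443636964523/797349 = 1443634572476/797349 ≈ 1.8105e+6)
√(a + (2225599 + 2281226)/(-2210923 - 1174371)) = √(1443634572476/797349 + (2225599 + 2281226)/(-2210923 - 1174371)) = √(1443634572476/797349 + 4506825/(-3385294)) = √(1443634572476/797349 + 4506825*(-1/3385294)) = √(1443634572476/797349 - 4506825/3385294) = √(4887123862883161019/2699260785606) = √13191621797479830636334535492514/2699260785606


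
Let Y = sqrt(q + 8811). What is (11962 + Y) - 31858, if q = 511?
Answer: -19896 + sqrt(9322) ≈ -19799.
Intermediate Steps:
Y = sqrt(9322) (Y = sqrt(511 + 8811) = sqrt(9322) ≈ 96.551)
(11962 + Y) - 31858 = (11962 + sqrt(9322)) - 31858 = -19896 + sqrt(9322)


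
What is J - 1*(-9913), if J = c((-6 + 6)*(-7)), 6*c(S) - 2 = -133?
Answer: 59347/6 ≈ 9891.2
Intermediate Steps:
c(S) = -131/6 (c(S) = 1/3 + (1/6)*(-133) = 1/3 - 133/6 = -131/6)
J = -131/6 ≈ -21.833
J - 1*(-9913) = -131/6 - 1*(-9913) = -131/6 + 9913 = 59347/6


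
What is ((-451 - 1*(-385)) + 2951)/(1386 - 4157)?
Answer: -2885/2771 ≈ -1.0411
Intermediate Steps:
((-451 - 1*(-385)) + 2951)/(1386 - 4157) = ((-451 + 385) + 2951)/(-2771) = (-66 + 2951)*(-1/2771) = 2885*(-1/2771) = -2885/2771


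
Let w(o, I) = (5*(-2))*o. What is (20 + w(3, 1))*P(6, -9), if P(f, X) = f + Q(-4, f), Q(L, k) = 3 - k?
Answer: -30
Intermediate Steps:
w(o, I) = -10*o
P(f, X) = 3 (P(f, X) = f + (3 - f) = 3)
(20 + w(3, 1))*P(6, -9) = (20 - 10*3)*3 = (20 - 30)*3 = -10*3 = -30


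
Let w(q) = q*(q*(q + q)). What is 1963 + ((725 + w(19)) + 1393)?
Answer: 17799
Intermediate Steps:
w(q) = 2*q**3 (w(q) = q*(q*(2*q)) = q*(2*q**2) = 2*q**3)
1963 + ((725 + w(19)) + 1393) = 1963 + ((725 + 2*19**3) + 1393) = 1963 + ((725 + 2*6859) + 1393) = 1963 + ((725 + 13718) + 1393) = 1963 + (14443 + 1393) = 1963 + 15836 = 17799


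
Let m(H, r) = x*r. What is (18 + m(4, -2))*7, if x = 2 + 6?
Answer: 14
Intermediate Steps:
x = 8
m(H, r) = 8*r
(18 + m(4, -2))*7 = (18 + 8*(-2))*7 = (18 - 16)*7 = 2*7 = 14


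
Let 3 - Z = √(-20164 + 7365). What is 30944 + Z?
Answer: 30947 - I*√12799 ≈ 30947.0 - 113.13*I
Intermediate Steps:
Z = 3 - I*√12799 (Z = 3 - √(-20164 + 7365) = 3 - √(-12799) = 3 - I*√12799 ≈ 3.0 - 113.13*I)
30944 + Z = 30944 + (3 - I*√12799) = 30947 - I*√12799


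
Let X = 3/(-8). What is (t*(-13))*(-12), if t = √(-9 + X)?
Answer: 195*I*√6 ≈ 477.65*I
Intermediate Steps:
X = -3/8 (X = 3*(-⅛) = -3/8 ≈ -0.37500)
t = 5*I*√6/4 (t = √(-9 - 3/8) = √(-75/8) = 5*I*√6/4 ≈ 3.0619*I)
(t*(-13))*(-12) = ((5*I*√6/4)*(-13))*(-12) = -65*I*√6/4*(-12) = 195*I*√6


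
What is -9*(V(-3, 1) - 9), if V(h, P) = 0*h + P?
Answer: 72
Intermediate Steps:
V(h, P) = P (V(h, P) = 0 + P = P)
-9*(V(-3, 1) - 9) = -9*(1 - 9) = -9*(-8) = 72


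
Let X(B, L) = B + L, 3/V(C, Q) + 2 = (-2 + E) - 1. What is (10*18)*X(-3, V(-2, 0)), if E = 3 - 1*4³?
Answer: -6030/11 ≈ -548.18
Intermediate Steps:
E = -61 (E = 3 - 1*64 = 3 - 64 = -61)
V(C, Q) = -1/22 (V(C, Q) = 3/(-2 + ((-2 - 61) - 1)) = 3/(-2 + (-63 - 1)) = 3/(-2 - 64) = 3/(-66) = 3*(-1/66) = -1/22)
(10*18)*X(-3, V(-2, 0)) = (10*18)*(-3 - 1/22) = 180*(-67/22) = -6030/11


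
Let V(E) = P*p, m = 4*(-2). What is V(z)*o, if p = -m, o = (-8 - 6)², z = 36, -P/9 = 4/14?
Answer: -4032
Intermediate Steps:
m = -8
P = -18/7 (P = -36/14 = -9*2/7 = -18/7 ≈ -2.5714)
o = 196 (o = (-14)² = 196)
p = 8 (p = -1*(-8) = 8)
V(E) = -144/7 (V(E) = -18/7*8 = -144/7)
V(z)*o = -144/7*196 = -4032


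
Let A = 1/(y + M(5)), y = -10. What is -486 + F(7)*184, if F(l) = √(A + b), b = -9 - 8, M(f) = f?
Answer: -486 + 184*I*√430/5 ≈ -486.0 + 763.1*I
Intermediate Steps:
A = -⅕ (A = 1/(-10 + 5) = 1/(-5) = -⅕ ≈ -0.20000)
b = -17
F(l) = I*√430/5 (F(l) = √(-⅕ - 17) = √(-86/5) = I*√430/5)
-486 + F(7)*184 = -486 + (I*√430/5)*184 = -486 + 184*I*√430/5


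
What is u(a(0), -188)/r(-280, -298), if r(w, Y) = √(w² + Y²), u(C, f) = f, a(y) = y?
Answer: -94*√41801/41801 ≈ -0.45976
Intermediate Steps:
r(w, Y) = √(Y² + w²)
u(a(0), -188)/r(-280, -298) = -188/√((-298)² + (-280)²) = -188/√(88804 + 78400) = -188*√41801/83602 = -94*√41801/41801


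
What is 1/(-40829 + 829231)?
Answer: 1/788402 ≈ 1.2684e-6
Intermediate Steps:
1/(-40829 + 829231) = 1/788402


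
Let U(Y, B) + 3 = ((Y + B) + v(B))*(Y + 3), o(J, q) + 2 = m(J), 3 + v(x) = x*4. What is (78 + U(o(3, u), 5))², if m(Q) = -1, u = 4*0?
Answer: 5625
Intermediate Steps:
v(x) = -3 + 4*x (v(x) = -3 + x*4 = -3 + 4*x)
u = 0
o(J, q) = -3 (o(J, q) = -2 - 1 = -3)
U(Y, B) = -3 + (3 + Y)*(-3 + Y + 5*B) (U(Y, B) = -3 + ((Y + B) + (-3 + 4*B))*(Y + 3) = -3 + ((B + Y) + (-3 + 4*B))*(3 + Y) = -3 + (-3 + Y + 5*B)*(3 + Y) = -3 + (3 + Y)*(-3 + Y + 5*B))
(78 + U(o(3, u), 5))² = (78 + (-12 + (-3)² + 15*5 + 5*5*(-3)))² = (78 + (-12 + 9 + 75 - 75))² = (78 - 3)² = 75² = 5625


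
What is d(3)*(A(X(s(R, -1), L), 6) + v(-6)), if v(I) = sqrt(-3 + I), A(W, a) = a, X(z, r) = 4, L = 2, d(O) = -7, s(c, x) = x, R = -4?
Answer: -42 - 21*I ≈ -42.0 - 21.0*I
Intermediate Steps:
d(3)*(A(X(s(R, -1), L), 6) + v(-6)) = -7*(6 + sqrt(-3 - 6)) = -7*(6 + sqrt(-9)) = -7*(6 + 3*I) = -42 - 21*I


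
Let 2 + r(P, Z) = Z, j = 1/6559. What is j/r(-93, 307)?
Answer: 1/2000495 ≈ 4.9988e-7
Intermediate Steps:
j = 1/6559 ≈ 0.00015246
r(P, Z) = -2 + Z
j/r(-93, 307) = 1/(6559*(-2 + 307)) = (1/6559)/305 = (1/6559)*(1/305) = 1/2000495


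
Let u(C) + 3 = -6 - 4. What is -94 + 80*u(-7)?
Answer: -1134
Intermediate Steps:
u(C) = -13 (u(C) = -3 + (-6 - 4) = -3 - 10 = -13)
-94 + 80*u(-7) = -94 + 80*(-13) = -94 - 1040 = -1134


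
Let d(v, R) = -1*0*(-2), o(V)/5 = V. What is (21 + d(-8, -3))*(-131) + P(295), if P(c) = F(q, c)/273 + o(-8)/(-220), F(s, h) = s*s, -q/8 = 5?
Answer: -8243107/3003 ≈ -2745.0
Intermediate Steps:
o(V) = 5*V
q = -40 (q = -8*5 = -40)
F(s, h) = s²
d(v, R) = 0 (d(v, R) = 0*(-2) = 0)
P(c) = 18146/3003 (P(c) = (-40)²/273 + (5*(-8))/(-220) = 1600*(1/273) - 40*(-1/220) = 1600/273 + 2/11 = 18146/3003)
(21 + d(-8, -3))*(-131) + P(295) = (21 + 0)*(-131) + 18146/3003 = 21*(-131) + 18146/3003 = -2751 + 18146/3003 = -8243107/3003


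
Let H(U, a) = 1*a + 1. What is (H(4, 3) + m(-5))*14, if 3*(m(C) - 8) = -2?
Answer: 476/3 ≈ 158.67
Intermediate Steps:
H(U, a) = 1 + a (H(U, a) = a + 1 = 1 + a)
m(C) = 22/3 (m(C) = 8 + (1/3)*(-2) = 8 - 2/3 = 22/3)
(H(4, 3) + m(-5))*14 = ((1 + 3) + 22/3)*14 = (4 + 22/3)*14 = (34/3)*14 = 476/3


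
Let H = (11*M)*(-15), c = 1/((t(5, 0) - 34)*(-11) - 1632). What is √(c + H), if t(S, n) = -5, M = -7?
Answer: 2*√417881298/1203 ≈ 33.985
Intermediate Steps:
c = -1/1203 (c = 1/((-5 - 34)*(-11) - 1632) = 1/(-39*(-11) - 1632) = 1/(429 - 1632) = 1/(-1203) = -1/1203 ≈ -0.00083125)
H = 1155 (H = (11*(-7))*(-15) = -77*(-15) = 1155)
√(c + H) = √(-1/1203 + 1155) = √(1389464/1203) = 2*√417881298/1203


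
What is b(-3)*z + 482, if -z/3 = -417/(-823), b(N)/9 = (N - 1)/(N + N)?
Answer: 389180/823 ≈ 472.88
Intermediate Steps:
b(N) = 9*(-1 + N)/(2*N) (b(N) = 9*((N - 1)/(N + N)) = 9*((-1 + N)/((2*N))) = 9*((-1 + N)*(1/(2*N))) = 9*((-1 + N)/(2*N)) = 9*(-1 + N)/(2*N))
z = -1251/823 (z = -(-1251)/(-823) = -(-1251)*(-1)/823 = -3*417/823 = -1251/823 ≈ -1.5200)
b(-3)*z + 482 = ((9/2)*(-1 - 3)/(-3))*(-1251/823) + 482 = ((9/2)*(-⅓)*(-4))*(-1251/823) + 482 = 6*(-1251/823) + 482 = -7506/823 + 482 = 389180/823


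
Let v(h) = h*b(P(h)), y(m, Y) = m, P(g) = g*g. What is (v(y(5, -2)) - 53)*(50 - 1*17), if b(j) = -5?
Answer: -2574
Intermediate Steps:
P(g) = g**2
v(h) = -5*h (v(h) = h*(-5) = -5*h)
(v(y(5, -2)) - 53)*(50 - 1*17) = (-5*5 - 53)*(50 - 1*17) = (-25 - 53)*(50 - 17) = -78*33 = -2574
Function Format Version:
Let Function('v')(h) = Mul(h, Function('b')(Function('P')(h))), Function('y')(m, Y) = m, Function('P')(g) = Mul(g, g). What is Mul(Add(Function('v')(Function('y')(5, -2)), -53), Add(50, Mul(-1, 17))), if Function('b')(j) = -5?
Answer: -2574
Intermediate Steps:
Function('P')(g) = Pow(g, 2)
Function('v')(h) = Mul(-5, h) (Function('v')(h) = Mul(h, -5) = Mul(-5, h))
Mul(Add(Function('v')(Function('y')(5, -2)), -53), Add(50, Mul(-1, 17))) = Mul(Add(Mul(-5, 5), -53), Add(50, Mul(-1, 17))) = Mul(Add(-25, -53), Add(50, -17)) = Mul(-78, 33) = -2574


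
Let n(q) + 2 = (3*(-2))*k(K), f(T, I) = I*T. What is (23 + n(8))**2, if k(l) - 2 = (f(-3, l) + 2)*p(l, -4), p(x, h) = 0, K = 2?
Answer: 81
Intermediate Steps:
k(l) = 2 (k(l) = 2 + (l*(-3) + 2)*0 = 2 + (-3*l + 2)*0 = 2 + (2 - 3*l)*0 = 2 + 0 = 2)
n(q) = -14 (n(q) = -2 + (3*(-2))*2 = -2 - 6*2 = -2 - 12 = -14)
(23 + n(8))**2 = (23 - 14)**2 = 9**2 = 81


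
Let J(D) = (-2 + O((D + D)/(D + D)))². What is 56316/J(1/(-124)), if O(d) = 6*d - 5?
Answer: 56316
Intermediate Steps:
O(d) = -5 + 6*d
J(D) = 1 (J(D) = (-2 + (-5 + 6*((D + D)/(D + D))))² = (-2 + (-5 + 6*((2*D)/((2*D)))))² = (-2 + (-5 + 6*((2*D)*(1/(2*D)))))² = (-2 + (-5 + 6*1))² = (-2 + (-5 + 6))² = (-2 + 1)² = (-1)² = 1)
56316/J(1/(-124)) = 56316/1 = 56316*1 = 56316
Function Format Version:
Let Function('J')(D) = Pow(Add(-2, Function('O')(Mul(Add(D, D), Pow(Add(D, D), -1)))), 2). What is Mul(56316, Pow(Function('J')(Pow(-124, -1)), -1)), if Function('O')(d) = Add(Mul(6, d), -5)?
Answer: 56316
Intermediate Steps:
Function('O')(d) = Add(-5, Mul(6, d))
Function('J')(D) = 1 (Function('J')(D) = Pow(Add(-2, Add(-5, Mul(6, Mul(Add(D, D), Pow(Add(D, D), -1))))), 2) = Pow(Add(-2, Add(-5, Mul(6, Mul(Mul(2, D), Pow(Mul(2, D), -1))))), 2) = Pow(Add(-2, Add(-5, Mul(6, Mul(Mul(2, D), Mul(Rational(1, 2), Pow(D, -1)))))), 2) = Pow(Add(-2, Add(-5, Mul(6, 1))), 2) = Pow(Add(-2, Add(-5, 6)), 2) = Pow(Add(-2, 1), 2) = Pow(-1, 2) = 1)
Mul(56316, Pow(Function('J')(Pow(-124, -1)), -1)) = Mul(56316, Pow(1, -1)) = Mul(56316, 1) = 56316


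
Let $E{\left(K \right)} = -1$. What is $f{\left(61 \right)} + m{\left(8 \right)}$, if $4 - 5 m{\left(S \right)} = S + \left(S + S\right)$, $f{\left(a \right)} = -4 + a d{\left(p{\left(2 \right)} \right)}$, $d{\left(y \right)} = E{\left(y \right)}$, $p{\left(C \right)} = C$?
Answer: $-69$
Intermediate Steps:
$d{\left(y \right)} = -1$
$f{\left(a \right)} = -4 - a$ ($f{\left(a \right)} = -4 + a \left(-1\right) = -4 - a$)
$m{\left(S \right)} = \frac{4}{5} - \frac{3 S}{5}$ ($m{\left(S \right)} = \frac{4}{5} - \frac{S + \left(S + S\right)}{5} = \frac{4}{5} - \frac{S + 2 S}{5} = \frac{4}{5} - \frac{3 S}{5}$)
$f{\left(61 \right)} + m{\left(8 \right)} = \left(-4 - 61\right) + \left(\frac{4}{5} - \frac{24}{5}\right) = -65 - 4 = -69$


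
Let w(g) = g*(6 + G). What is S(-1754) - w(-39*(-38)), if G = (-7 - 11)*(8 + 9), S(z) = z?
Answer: 442846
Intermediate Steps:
G = -306 (G = -18*17 = -306)
w(g) = -300*g (w(g) = g*(6 - 306) = g*(-300) = -300*g)
S(-1754) - w(-39*(-38)) = -1754 - (-300)*(-39*(-38)) = -1754 - (-300)*1482 = -1754 - 1*(-444600) = -1754 + 444600 = 442846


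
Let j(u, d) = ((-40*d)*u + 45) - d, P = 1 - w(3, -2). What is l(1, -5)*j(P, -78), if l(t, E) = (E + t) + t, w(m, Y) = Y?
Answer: -28449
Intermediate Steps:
l(t, E) = E + 2*t
P = 3 (P = 1 - 1*(-2) = 1 + 2 = 3)
j(u, d) = 45 - d - 40*d*u (j(u, d) = (-40*d*u + 45) - d = (45 - 40*d*u) - d = 45 - d - 40*d*u)
l(1, -5)*j(P, -78) = (-5 + 2*1)*(45 - 1*(-78) - 40*(-78)*3) = (-5 + 2)*(45 + 78 + 9360) = -3*9483 = -28449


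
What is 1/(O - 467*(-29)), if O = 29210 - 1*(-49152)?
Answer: 1/91905 ≈ 1.0881e-5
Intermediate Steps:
O = 78362 (O = 29210 + 49152 = 78362)
1/(O - 467*(-29)) = 1/(78362 - 467*(-29)) = 1/(78362 + 13543) = 1/91905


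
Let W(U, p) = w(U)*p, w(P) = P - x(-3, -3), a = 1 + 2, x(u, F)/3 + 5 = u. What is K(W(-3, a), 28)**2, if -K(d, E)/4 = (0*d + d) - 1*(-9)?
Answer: 82944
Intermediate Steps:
x(u, F) = -15 + 3*u
a = 3
w(P) = 24 + P (w(P) = P - (-15 + 3*(-3)) = P - (-15 - 9) = P - 1*(-24) = P + 24 = 24 + P)
W(U, p) = p*(24 + U) (W(U, p) = (24 + U)*p = p*(24 + U))
K(d, E) = -36 - 4*d (K(d, E) = -4*((0*d + d) - 1*(-9)) = -4*((0 + d) + 9) = -4*(d + 9) = -4*(9 + d) = -36 - 4*d)
K(W(-3, a), 28)**2 = (-36 - 12*(24 - 3))**2 = (-36 - 12*21)**2 = (-36 - 4*63)**2 = (-36 - 252)**2 = (-288)**2 = 82944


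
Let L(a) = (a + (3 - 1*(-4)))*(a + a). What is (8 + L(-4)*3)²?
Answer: 4096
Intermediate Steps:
L(a) = 2*a*(7 + a) (L(a) = (a + (3 + 4))*(2*a) = (a + 7)*(2*a) = (7 + a)*(2*a) = 2*a*(7 + a))
(8 + L(-4)*3)² = (8 + (2*(-4)*(7 - 4))*3)² = (8 + (2*(-4)*3)*3)² = (8 - 24*3)² = (8 - 72)² = (-64)² = 4096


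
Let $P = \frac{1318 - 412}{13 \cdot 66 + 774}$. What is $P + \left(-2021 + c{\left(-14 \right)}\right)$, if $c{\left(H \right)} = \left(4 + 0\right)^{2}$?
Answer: $- \frac{545209}{272} \approx -2004.4$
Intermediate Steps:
$c{\left(H \right)} = 16$ ($c{\left(H \right)} = 4^{2} = 16$)
$P = \frac{151}{272}$ ($P = \frac{906}{858 + 774} = \frac{906}{1632} = 906 \cdot \frac{1}{1632} = \frac{151}{272} \approx 0.55515$)
$P + \left(-2021 + c{\left(-14 \right)}\right) = \frac{151}{272} + \left(-2021 + 16\right) = \frac{151}{272} - 2005 = - \frac{545209}{272}$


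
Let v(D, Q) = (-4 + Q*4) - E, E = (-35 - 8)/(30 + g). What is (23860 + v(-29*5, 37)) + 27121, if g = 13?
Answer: 51126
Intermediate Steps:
E = -1 (E = (-35 - 8)/(30 + 13) = -43/43 = -43*1/43 = -1)
v(D, Q) = -3 + 4*Q (v(D, Q) = (-4 + Q*4) - 1*(-1) = (-4 + 4*Q) + 1 = -3 + 4*Q)
(23860 + v(-29*5, 37)) + 27121 = (23860 + (-3 + 4*37)) + 27121 = (23860 + (-3 + 148)) + 27121 = (23860 + 145) + 27121 = 24005 + 27121 = 51126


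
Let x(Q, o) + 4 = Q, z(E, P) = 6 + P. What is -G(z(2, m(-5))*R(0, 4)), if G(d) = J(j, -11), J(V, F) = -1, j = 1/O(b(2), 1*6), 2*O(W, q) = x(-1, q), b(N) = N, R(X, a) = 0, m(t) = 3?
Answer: 1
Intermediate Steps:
x(Q, o) = -4 + Q
O(W, q) = -5/2 (O(W, q) = (-4 - 1)/2 = (½)*(-5) = -5/2)
j = -⅖ (j = 1/(-5/2) = -⅖ ≈ -0.40000)
G(d) = -1
-G(z(2, m(-5))*R(0, 4)) = -1*(-1) = 1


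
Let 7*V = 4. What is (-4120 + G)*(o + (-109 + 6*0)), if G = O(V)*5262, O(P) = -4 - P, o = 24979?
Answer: -4904960880/7 ≈ -7.0071e+8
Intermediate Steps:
V = 4/7 (V = (⅐)*4 = 4/7 ≈ 0.57143)
G = -168384/7 (G = (-4 - 1*4/7)*5262 = (-4 - 4/7)*5262 = -32/7*5262 = -168384/7 ≈ -24055.)
(-4120 + G)*(o + (-109 + 6*0)) = (-4120 - 168384/7)*(24979 + (-109 + 6*0)) = -197224*(24979 + (-109 + 0))/7 = -197224*(24979 - 109)/7 = -197224/7*24870 = -4904960880/7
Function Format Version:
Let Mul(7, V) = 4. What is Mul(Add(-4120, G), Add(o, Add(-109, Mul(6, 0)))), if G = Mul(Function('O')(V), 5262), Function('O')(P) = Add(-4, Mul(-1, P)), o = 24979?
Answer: Rational(-4904960880, 7) ≈ -7.0071e+8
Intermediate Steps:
V = Rational(4, 7) (V = Mul(Rational(1, 7), 4) = Rational(4, 7) ≈ 0.57143)
G = Rational(-168384, 7) (G = Mul(Add(-4, Mul(-1, Rational(4, 7))), 5262) = Mul(Add(-4, Rational(-4, 7)), 5262) = Mul(Rational(-32, 7), 5262) = Rational(-168384, 7) ≈ -24055.)
Mul(Add(-4120, G), Add(o, Add(-109, Mul(6, 0)))) = Mul(Add(-4120, Rational(-168384, 7)), Add(24979, Add(-109, Mul(6, 0)))) = Mul(Rational(-197224, 7), Add(24979, Add(-109, 0))) = Mul(Rational(-197224, 7), Add(24979, -109)) = Mul(Rational(-197224, 7), 24870) = Rational(-4904960880, 7)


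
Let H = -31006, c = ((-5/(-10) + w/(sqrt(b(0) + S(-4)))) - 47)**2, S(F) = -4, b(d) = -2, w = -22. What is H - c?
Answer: -397051/12 + 341*I*sqrt(6) ≈ -33088.0 + 835.28*I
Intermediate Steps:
c = (-93/2 + 11*I*sqrt(6)/3)**2 (c = ((-5/(-10) - 22/sqrt(-2 - 4)) - 47)**2 = ((-5*(-1/10) - 22*(-I*sqrt(6)/6)) - 47)**2 = ((1/2 - 22*(-I*sqrt(6)/6)) - 47)**2 = ((1/2 - (-11)*I*sqrt(6)/3) - 47)**2 = ((1/2 + 11*I*sqrt(6)/3) - 47)**2 = (-93/2 + 11*I*sqrt(6)/3)**2 ≈ 2081.6 - 835.28*I)
H - c = -31006 - (24979/12 - 341*I*sqrt(6)) = -31006 + (-24979/12 + 341*I*sqrt(6)) = -397051/12 + 341*I*sqrt(6)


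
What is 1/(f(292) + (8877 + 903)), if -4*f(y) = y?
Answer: 1/9707 ≈ 0.00010302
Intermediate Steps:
f(y) = -y/4
1/(f(292) + (8877 + 903)) = 1/(-¼*292 + (8877 + 903)) = 1/(-73 + 9780) = 1/9707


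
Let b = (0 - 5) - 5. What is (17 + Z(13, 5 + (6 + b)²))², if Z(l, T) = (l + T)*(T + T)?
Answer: 2088025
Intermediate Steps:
b = -10 (b = -5 - 5 = -10)
Z(l, T) = 2*T*(T + l) (Z(l, T) = (T + l)*(2*T) = 2*T*(T + l))
(17 + Z(13, 5 + (6 + b)²))² = (17 + 2*(5 + (6 - 10)²)*((5 + (6 - 10)²) + 13))² = (17 + 2*(5 + (-4)²)*((5 + (-4)²) + 13))² = (17 + 2*(5 + 16)*((5 + 16) + 13))² = (17 + 2*21*(21 + 13))² = (17 + 2*21*34)² = (17 + 1428)² = 1445² = 2088025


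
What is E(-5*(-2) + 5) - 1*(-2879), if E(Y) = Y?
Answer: 2894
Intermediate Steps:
E(-5*(-2) + 5) - 1*(-2879) = (-5*(-2) + 5) - 1*(-2879) = (10 + 5) + 2879 = 15 + 2879 = 2894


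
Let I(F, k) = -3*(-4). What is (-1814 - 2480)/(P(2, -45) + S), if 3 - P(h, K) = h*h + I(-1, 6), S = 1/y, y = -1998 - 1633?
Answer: 7795757/23602 ≈ 330.30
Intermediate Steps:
I(F, k) = 12
y = -3631
S = -1/3631 (S = 1/(-3631) = -1/3631 ≈ -0.00027541)
P(h, K) = -9 - h² (P(h, K) = 3 - (h*h + 12) = 3 - (h² + 12) = 3 - (12 + h²) = 3 + (-12 - h²) = -9 - h²)
(-1814 - 2480)/(P(2, -45) + S) = (-1814 - 2480)/((-9 - 1*2²) - 1/3631) = -4294/((-9 - 1*4) - 1/3631) = -4294/((-9 - 4) - 1/3631) = -4294/(-13 - 1/3631) = -4294/(-47204/3631) = -4294*(-3631/47204) = 7795757/23602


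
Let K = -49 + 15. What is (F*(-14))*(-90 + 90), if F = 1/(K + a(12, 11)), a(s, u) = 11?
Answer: 0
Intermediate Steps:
K = -34
F = -1/23 (F = 1/(-34 + 11) = 1/(-23) = -1/23 ≈ -0.043478)
(F*(-14))*(-90 + 90) = (-1/23*(-14))*(-90 + 90) = (14/23)*0 = 0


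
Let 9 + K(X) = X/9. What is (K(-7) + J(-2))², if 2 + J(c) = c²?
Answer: 4900/81 ≈ 60.494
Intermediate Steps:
K(X) = -9 + X/9
J(c) = -2 + c²
(K(-7) + J(-2))² = ((-9 + (⅑)*(-7)) + (-2 + (-2)²))² = ((-9 - 7/9) + (-2 + 4))² = (-88/9 + 2)² = (-70/9)² = 4900/81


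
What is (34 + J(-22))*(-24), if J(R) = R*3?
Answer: 768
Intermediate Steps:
J(R) = 3*R
(34 + J(-22))*(-24) = (34 + 3*(-22))*(-24) = (34 - 66)*(-24) = -32*(-24) = 768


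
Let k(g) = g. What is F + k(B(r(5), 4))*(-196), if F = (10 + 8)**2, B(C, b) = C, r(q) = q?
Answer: -656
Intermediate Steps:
F = 324 (F = 18**2 = 324)
F + k(B(r(5), 4))*(-196) = 324 + 5*(-196) = 324 - 980 = -656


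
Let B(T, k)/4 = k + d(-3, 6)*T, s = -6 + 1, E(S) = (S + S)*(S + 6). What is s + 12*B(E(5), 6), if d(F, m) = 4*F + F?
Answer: -78917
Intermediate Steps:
E(S) = 2*S*(6 + S) (E(S) = (2*S)*(6 + S) = 2*S*(6 + S))
s = -5
d(F, m) = 5*F
B(T, k) = -60*T + 4*k (B(T, k) = 4*(k + (5*(-3))*T) = 4*(k - 15*T) = -60*T + 4*k)
s + 12*B(E(5), 6) = -5 + 12*(-120*5*(6 + 5) + 4*6) = -5 + 12*(-120*5*11 + 24) = -5 + 12*(-60*110 + 24) = -5 + 12*(-6600 + 24) = -5 + 12*(-6576) = -5 - 78912 = -78917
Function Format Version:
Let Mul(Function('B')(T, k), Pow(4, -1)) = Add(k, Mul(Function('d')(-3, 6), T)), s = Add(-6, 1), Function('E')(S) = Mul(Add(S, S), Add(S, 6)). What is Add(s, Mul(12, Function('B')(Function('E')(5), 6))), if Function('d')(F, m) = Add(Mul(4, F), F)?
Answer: -78917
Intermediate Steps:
Function('E')(S) = Mul(2, S, Add(6, S)) (Function('E')(S) = Mul(Mul(2, S), Add(6, S)) = Mul(2, S, Add(6, S)))
s = -5
Function('d')(F, m) = Mul(5, F)
Function('B')(T, k) = Add(Mul(-60, T), Mul(4, k)) (Function('B')(T, k) = Mul(4, Add(k, Mul(Mul(5, -3), T))) = Mul(4, Add(k, Mul(-15, T))) = Add(Mul(-60, T), Mul(4, k)))
Add(s, Mul(12, Function('B')(Function('E')(5), 6))) = Add(-5, Mul(12, Add(Mul(-60, Mul(2, 5, Add(6, 5))), Mul(4, 6)))) = Add(-5, Mul(12, Add(Mul(-60, Mul(2, 5, 11)), 24))) = Add(-5, Mul(12, Add(Mul(-60, 110), 24))) = Add(-5, Mul(12, Add(-6600, 24))) = Add(-5, Mul(12, -6576)) = Add(-5, -78912) = -78917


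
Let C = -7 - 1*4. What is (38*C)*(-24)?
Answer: 10032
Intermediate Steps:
C = -11 (C = -7 - 4 = -11)
(38*C)*(-24) = (38*(-11))*(-24) = -418*(-24) = 10032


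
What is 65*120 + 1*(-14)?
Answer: 7786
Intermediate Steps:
65*120 + 1*(-14) = 7800 - 14 = 7786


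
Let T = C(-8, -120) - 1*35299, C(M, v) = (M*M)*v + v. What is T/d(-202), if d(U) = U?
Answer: 43099/202 ≈ 213.36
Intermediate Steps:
C(M, v) = v + v*M**2 (C(M, v) = M**2*v + v = v*M**2 + v = v + v*M**2)
T = -43099 (T = -120*(1 + (-8)**2) - 1*35299 = -120*(1 + 64) - 35299 = -120*65 - 35299 = -7800 - 35299 = -43099)
T/d(-202) = -43099/(-202) = -43099*(-1/202) = 43099/202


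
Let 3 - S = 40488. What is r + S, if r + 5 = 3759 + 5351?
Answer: -31380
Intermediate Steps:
S = -40485 (S = 3 - 1*40488 = 3 - 40488 = -40485)
r = 9105 (r = -5 + (3759 + 5351) = -5 + 9110 = 9105)
r + S = 9105 - 40485 = -31380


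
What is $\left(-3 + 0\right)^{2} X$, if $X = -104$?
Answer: $-936$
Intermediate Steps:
$\left(-3 + 0\right)^{2} X = \left(-3 + 0\right)^{2} \left(-104\right) = \left(-3\right)^{2} \left(-104\right) = 9 \left(-104\right) = -936$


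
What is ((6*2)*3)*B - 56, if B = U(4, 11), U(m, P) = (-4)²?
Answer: 520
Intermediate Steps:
U(m, P) = 16
B = 16
((6*2)*3)*B - 56 = ((6*2)*3)*16 - 56 = (12*3)*16 - 56 = 36*16 - 56 = 576 - 56 = 520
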